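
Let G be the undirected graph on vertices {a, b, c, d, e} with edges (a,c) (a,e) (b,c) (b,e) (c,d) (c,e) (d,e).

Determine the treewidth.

A width-2 tree decomposition is:
Bags: B1 = {c, d, e}  B2 = {b, c, e}  B3 = {a, c, e}
Tree: B1–B2, B2–B3
The largest bag has 3 vertices, giving width 2; this decomposition certifies tw(G) ≤ 2. Conversely, {c, d, e} is a clique of size 3, and the vertices of any clique must share a bag in every tree decomposition; so some bag has ≥ 3 vertices and tw(G) ≥ 2. Combining the bounds, tw(G) = 2.

2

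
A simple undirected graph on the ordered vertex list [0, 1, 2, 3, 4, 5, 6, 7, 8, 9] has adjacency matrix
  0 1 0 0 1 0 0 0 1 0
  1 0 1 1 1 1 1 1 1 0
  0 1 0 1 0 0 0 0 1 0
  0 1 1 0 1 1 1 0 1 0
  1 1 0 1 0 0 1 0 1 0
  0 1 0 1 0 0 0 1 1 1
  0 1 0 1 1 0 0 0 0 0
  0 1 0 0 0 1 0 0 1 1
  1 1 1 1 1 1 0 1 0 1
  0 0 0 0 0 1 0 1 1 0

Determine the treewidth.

3

A width-3 tree decomposition is:
Bags: B1 = {1, 5, 7, 8}  B2 = {1, 3, 5, 8}  B3 = {1, 3, 4, 8}  B4 = {1, 3, 4, 6}  B5 = {5, 7, 8, 9}  B6 = {1, 2, 3, 8}  B7 = {0, 1, 4, 8}
Tree: B1–B2, B2–B3, B3–B4, B1–B5, B2–B6, B3–B7
Every bag has size at most 4, so the width is 4 − 1 = 3 and tw(G) ≤ 3. Conversely, {0, 1, 4, 8} is a clique of size 4, and the vertices of any clique must share a bag in every tree decomposition; so some bag has ≥ 4 vertices and tw(G) ≥ 3. Combining the bounds, tw(G) = 3.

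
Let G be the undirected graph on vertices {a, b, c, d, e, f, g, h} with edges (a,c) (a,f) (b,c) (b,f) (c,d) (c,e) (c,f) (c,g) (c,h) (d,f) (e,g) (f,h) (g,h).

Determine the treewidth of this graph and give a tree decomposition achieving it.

Treewidth 2.
One optimal decomposition is:
Bags: B1 = {c, e, g}  B2 = {c, g, h}  B3 = {c, f, h}  B4 = {b, c, f}  B5 = {c, d, f}  B6 = {a, c, f}
Tree: B1–B2, B2–B3, B3–B4, B3–B5, B3–B6

The largest bag has 3 vertices, giving width 2; this decomposition certifies tw(G) ≤ 2. Conversely, {c, e, g} is a clique of size 3, and the vertices of any clique must share a bag in every tree decomposition; so some bag has ≥ 3 vertices and tw(G) ≥ 2. Combining the bounds, tw(G) = 2.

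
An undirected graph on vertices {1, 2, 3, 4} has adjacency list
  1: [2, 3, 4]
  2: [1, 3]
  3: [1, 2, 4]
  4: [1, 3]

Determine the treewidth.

A width-2 tree decomposition is:
Bags: B1 = {1, 3, 4}  B2 = {1, 2, 3}
Tree: B1–B2
Each bag holds 3 vertices, so the decomposition has width 2, which upper-bounds the treewidth. On the other hand G contains the 3-clique {1, 2, 3}. A clique must lie in a single bag of any decomposition, so no decomposition can have width below 2. The upper and lower bounds meet at 2, so that is the treewidth.

2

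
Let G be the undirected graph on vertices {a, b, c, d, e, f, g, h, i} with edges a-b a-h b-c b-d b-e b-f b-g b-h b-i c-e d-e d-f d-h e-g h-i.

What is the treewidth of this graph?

2

A width-2 tree decomposition is:
Bags: B1 = {b, c, e}  B2 = {b, d, e}  B3 = {b, d, h}  B4 = {b, d, f}  B5 = {b, e, g}  B6 = {a, b, h}  B7 = {b, h, i}
Tree: B1–B2, B2–B3, B2–B4, B1–B5, B3–B6, B3–B7
Every bag has size at most 3, so the width is 3 − 1 = 2 and tw(G) ≤ 2. For the lower bound, the 3 vertices {b, d, e} are pairwise adjacent, and any tree decomposition puts a clique entirely inside one bag — forcing width ≥ 2. The upper and lower bounds meet at 2, so that is the treewidth.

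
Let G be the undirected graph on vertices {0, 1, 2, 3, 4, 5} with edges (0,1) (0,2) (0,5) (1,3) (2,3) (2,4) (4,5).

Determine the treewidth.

A width-2 tree decomposition is:
Bags: B1 = {1, 2, 3}  B2 = {0, 1, 2}  B3 = {0, 2, 4}  B4 = {0, 4, 5}
Tree: B1–B2, B2–B3, B3–B4
Every bag has size at most 3, so the width is 3 − 1 = 2 and tw(G) ≤ 2. For the lower bound, G contains the cycle 3–1–0–2–3, so G is not a forest; only forests have treewidth ≤ 1, hence tw(G) ≥ 2. Combining the bounds, tw(G) = 2.

2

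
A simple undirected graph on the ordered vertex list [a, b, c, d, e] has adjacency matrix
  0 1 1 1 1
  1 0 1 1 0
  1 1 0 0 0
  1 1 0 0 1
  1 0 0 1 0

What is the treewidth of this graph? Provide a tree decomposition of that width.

Treewidth 2.
One such decomposition:
Bags: B1 = {a, b, c}  B2 = {a, b, d}  B3 = {a, d, e}
Tree: B1–B2, B2–B3

Each bag holds 3 vertices, so the decomposition has width 2, which upper-bounds the treewidth. Conversely, {a, d, e} is a clique of size 3, and the vertices of any clique must share a bag in every tree decomposition; so some bag has ≥ 3 vertices and tw(G) ≥ 2. Hence tw(G) = 2 exactly.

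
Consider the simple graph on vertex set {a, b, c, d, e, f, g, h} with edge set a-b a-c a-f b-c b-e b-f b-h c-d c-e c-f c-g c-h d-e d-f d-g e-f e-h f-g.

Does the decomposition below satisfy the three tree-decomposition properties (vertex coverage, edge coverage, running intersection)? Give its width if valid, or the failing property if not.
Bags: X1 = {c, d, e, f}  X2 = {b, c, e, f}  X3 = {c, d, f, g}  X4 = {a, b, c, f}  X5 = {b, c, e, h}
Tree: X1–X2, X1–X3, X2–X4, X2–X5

Yes; width 3.

Checking the three conditions: (i) the bags cover all of {a, b, c, d, e, f, g, h}; (ii) for each edge, some bag contains both endpoints; (iii) the bags containing any fixed vertex form a subtree. All hold, so the decomposition is valid with width 4 − 1 = 3.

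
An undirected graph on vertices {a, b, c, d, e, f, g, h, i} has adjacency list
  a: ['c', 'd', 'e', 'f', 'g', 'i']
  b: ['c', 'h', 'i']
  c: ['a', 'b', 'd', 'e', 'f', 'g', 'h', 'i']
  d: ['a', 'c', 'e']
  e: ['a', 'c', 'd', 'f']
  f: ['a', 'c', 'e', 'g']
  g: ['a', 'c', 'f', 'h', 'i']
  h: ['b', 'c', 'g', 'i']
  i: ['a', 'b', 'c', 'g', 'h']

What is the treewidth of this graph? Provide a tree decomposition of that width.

Every bag has size at most 4, so the width is 4 − 1 = 3 and tw(G) ≤ 3. Conversely, {c, g, h, i} is a clique of size 4, and the vertices of any clique must share a bag in every tree decomposition; so some bag has ≥ 4 vertices and tw(G) ≥ 3. Therefore the treewidth is 3.

Treewidth 3.
One such decomposition:
Bags: B1 = {a, c, e, f}  B2 = {a, c, f, g}  B3 = {a, c, d, e}  B4 = {a, c, g, i}  B5 = {c, g, h, i}  B6 = {b, c, h, i}
Tree: B1–B2, B1–B3, B2–B4, B4–B5, B5–B6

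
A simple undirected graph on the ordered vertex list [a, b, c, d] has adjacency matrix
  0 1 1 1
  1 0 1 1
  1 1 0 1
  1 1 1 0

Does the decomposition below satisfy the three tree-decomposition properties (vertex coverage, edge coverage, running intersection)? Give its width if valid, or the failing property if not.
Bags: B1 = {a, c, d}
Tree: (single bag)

No — vertex b appears in no bag.

A tree decomposition must satisfy three properties: every vertex lies in some bag; for every edge, both endpoints lie together in some bag; and for every vertex, the bags containing it form a connected subtree. Here vertex b appears in no bag, so the decomposition is invalid.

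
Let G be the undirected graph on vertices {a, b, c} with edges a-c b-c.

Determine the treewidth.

A width-1 tree decomposition is:
Bags: B1 = {a, c}  B2 = {b, c}
Tree: B1–B2
The largest bag has 2 vertices, giving width 1; this decomposition certifies tw(G) ≤ 1. G has an edge, so its treewidth is at least 1. Combining the bounds, tw(G) = 1.

1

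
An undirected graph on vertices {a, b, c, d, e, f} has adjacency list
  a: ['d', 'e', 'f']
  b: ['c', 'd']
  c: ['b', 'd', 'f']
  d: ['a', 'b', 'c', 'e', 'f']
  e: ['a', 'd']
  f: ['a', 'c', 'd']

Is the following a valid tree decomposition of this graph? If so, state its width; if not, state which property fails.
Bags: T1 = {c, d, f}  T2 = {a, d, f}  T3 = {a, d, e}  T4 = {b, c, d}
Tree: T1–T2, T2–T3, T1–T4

Checking the three conditions: (i) the bags cover all of {a, b, c, d, e, f}; (ii) for each edge, some bag contains both endpoints; (iii) the bags containing any fixed vertex form a subtree. All hold, so the decomposition is valid with width 3 − 1 = 2.

Yes; width 2.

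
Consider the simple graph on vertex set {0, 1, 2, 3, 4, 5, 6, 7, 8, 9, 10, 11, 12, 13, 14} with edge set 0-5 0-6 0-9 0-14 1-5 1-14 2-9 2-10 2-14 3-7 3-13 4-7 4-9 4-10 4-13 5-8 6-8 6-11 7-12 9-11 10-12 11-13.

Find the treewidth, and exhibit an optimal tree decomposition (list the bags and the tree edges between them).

Every bag has size at most 4, so the width is 4 − 1 = 3 and tw(G) ≤ 3. For the lower bound: the 4 vertex sets {3,7,12}, {13}, {4}, {2,9,10,11} are disjoint, each induces a connected subgraph, and every pair is joined by at least one edge of G. Contracting each set to a single vertex therefore yields K_{4} as a minor, and since treewidth is minor-monotone, tw(G) ≥ tw(K_{4}) = 3. Therefore the treewidth is 3.

Treewidth 3.
One optimal decomposition is:
Bags: B1 = {3, 7, 12, 13}  B2 = {4, 7, 12, 13}  B3 = {4, 10, 12, 13}  B4 = {4, 10, 11, 13}  B5 = {4, 9, 10, 11}  B6 = {2, 9, 10, 11}  B7 = {2, 6, 9, 11}  B8 = {0, 2, 6, 9}  B9 = {0, 2, 6, 14}  B10 = {0, 6, 8, 14}  B11 = {0, 5, 8, 14}  B12 = {1, 5, 8, 14}
Tree: B1–B2, B2–B3, B3–B4, B4–B5, B5–B6, B6–B7, B7–B8, B8–B9, B9–B10, B10–B11, B11–B12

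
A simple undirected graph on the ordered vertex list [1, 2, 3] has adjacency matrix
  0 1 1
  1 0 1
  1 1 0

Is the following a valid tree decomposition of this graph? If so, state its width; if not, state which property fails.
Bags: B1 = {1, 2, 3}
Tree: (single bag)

Every vertex of G appears in some bag (union = {1, 2, 3}); every edge is covered by a bag; and for each vertex v the set of bags containing v is connected in the bag tree. The decomposition is therefore valid. The largest bag has 3 vertices, so the width is 2.

Yes; width 2.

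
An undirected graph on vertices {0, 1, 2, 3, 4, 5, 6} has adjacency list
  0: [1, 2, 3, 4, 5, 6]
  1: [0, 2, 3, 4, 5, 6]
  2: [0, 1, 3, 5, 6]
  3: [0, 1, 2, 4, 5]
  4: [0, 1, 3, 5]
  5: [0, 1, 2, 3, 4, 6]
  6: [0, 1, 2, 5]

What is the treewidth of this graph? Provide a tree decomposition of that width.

Treewidth 4.
One such decomposition:
Bags: B1 = {0, 1, 2, 3, 5}  B2 = {0, 1, 3, 4, 5}  B3 = {0, 1, 2, 5, 6}
Tree: B1–B2, B1–B3

Every bag has size at most 5, so the width is 5 − 1 = 4 and tw(G) ≤ 4. For the lower bound, the 5 vertices {0, 1, 2, 3, 5} are pairwise adjacent, and any tree decomposition puts a clique entirely inside one bag — forcing width ≥ 4. The upper and lower bounds meet at 4, so that is the treewidth.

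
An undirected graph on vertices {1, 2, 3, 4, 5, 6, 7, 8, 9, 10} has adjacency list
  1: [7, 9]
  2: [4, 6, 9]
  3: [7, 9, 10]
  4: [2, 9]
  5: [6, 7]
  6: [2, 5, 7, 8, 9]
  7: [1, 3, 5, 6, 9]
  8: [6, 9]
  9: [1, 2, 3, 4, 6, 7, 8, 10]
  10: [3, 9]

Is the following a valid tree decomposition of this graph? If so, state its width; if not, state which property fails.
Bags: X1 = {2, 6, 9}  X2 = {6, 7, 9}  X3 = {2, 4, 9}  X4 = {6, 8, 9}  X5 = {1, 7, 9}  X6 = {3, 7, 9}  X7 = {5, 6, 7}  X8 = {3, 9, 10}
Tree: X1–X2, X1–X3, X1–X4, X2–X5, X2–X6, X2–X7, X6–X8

Yes; width 2.

Every vertex of G appears in some bag (union = {1, 2, 3, 4, 5, 6, 7, 8, 9, 10}); every edge is covered by a bag; and for each vertex v the set of bags containing v is connected in the bag tree. The decomposition is therefore valid. The largest bag has 3 vertices, so the width is 2.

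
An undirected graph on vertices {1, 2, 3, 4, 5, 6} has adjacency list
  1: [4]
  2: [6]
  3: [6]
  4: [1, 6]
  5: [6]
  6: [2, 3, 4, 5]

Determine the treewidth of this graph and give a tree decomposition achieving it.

Treewidth 1.
Bags: B1 = {3, 6}  B2 = {5, 6}  B3 = {2, 6}  B4 = {4, 6}  B5 = {1, 4}
Tree: B1–B2, B2–B3, B2–B4, B4–B5

Each bag holds 2 vertices, so the decomposition has width 1, which upper-bounds the treewidth. Any graph with an edge has treewidth ≥ 1, and G has the edge 3–6. Therefore the treewidth is 1.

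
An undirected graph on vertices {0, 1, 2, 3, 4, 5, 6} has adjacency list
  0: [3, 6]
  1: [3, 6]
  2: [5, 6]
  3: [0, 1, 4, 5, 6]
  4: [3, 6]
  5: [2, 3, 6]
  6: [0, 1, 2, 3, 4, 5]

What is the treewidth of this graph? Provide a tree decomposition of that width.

The largest bag has 3 vertices, giving width 2; this decomposition certifies tw(G) ≤ 2. Conversely, {2, 5, 6} is a clique of size 3, and the vertices of any clique must share a bag in every tree decomposition; so some bag has ≥ 3 vertices and tw(G) ≥ 2. Therefore the treewidth is 2.

Treewidth 2.
One such decomposition:
Bags: B1 = {3, 5, 6}  B2 = {2, 5, 6}  B3 = {3, 4, 6}  B4 = {1, 3, 6}  B5 = {0, 3, 6}
Tree: B1–B2, B1–B3, B3–B4, B4–B5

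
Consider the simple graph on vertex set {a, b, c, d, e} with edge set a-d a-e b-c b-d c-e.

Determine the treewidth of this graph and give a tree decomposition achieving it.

The largest bag has 3 vertices, giving width 2; this decomposition certifies tw(G) ≤ 2. For the lower bound, G contains the cycle b–c–e–a–d–b, so G is not a forest; only forests have treewidth ≤ 1, hence tw(G) ≥ 2. Hence tw(G) = 2 exactly.

Treewidth 2.
One such decomposition:
Bags: B1 = {b, c, e}  B2 = {a, b, e}  B3 = {a, b, d}
Tree: B1–B2, B2–B3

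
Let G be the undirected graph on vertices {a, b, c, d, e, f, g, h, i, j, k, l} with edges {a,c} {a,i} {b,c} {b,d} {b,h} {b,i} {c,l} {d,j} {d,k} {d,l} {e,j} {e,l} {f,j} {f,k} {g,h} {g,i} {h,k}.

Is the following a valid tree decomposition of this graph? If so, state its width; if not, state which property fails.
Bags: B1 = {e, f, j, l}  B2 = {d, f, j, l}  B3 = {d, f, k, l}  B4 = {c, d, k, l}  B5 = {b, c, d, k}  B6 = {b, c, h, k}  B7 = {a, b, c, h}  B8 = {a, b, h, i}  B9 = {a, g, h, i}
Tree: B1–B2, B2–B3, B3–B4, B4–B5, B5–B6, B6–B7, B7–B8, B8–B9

Checking the three conditions: (i) the bags cover all of {a, b, c, d, e, f, g, h, i, j, k, l}; (ii) for each edge, some bag contains both endpoints; (iii) the bags containing any fixed vertex form a subtree. All hold, so the decomposition is valid with width 4 − 1 = 3.

Yes; width 3.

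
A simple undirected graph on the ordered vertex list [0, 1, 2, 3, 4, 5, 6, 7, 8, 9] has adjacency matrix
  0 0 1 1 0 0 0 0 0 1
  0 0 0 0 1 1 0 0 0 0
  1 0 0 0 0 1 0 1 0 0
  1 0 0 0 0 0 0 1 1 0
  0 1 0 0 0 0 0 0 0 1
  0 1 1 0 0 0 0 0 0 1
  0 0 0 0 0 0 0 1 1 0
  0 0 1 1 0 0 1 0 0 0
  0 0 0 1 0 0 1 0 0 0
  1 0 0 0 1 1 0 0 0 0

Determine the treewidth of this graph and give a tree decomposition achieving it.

The largest bag has 3 vertices, giving width 2; this decomposition certifies tw(G) ≤ 2. Since 1–4–9–5–1 is a cycle in G, G is not acyclic. Forests are exactly the graphs of treewidth ≤ 1, so tw(G) ≥ 2. Hence tw(G) = 2 exactly.

Treewidth 2.
One such decomposition:
Bags: B1 = {1, 4, 5}  B2 = {4, 5, 9}  B3 = {2, 5, 9}  B4 = {0, 2, 9}  B5 = {0, 2, 7}  B6 = {0, 3, 7}  B7 = {3, 6, 7}  B8 = {3, 6, 8}
Tree: B1–B2, B2–B3, B3–B4, B4–B5, B5–B6, B6–B7, B7–B8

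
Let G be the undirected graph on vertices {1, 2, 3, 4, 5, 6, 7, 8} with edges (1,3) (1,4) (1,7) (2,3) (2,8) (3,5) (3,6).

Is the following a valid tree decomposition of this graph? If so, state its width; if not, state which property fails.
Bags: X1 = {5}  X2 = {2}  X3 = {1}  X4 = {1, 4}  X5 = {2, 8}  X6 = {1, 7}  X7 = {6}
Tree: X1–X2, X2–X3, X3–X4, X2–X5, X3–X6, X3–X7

No — vertex 3 appears in no bag.

A tree decomposition must satisfy three properties: every vertex lies in some bag; for every edge, both endpoints lie together in some bag; and for every vertex, the bags containing it form a connected subtree. Here vertex 3 appears in no bag, so the decomposition is invalid.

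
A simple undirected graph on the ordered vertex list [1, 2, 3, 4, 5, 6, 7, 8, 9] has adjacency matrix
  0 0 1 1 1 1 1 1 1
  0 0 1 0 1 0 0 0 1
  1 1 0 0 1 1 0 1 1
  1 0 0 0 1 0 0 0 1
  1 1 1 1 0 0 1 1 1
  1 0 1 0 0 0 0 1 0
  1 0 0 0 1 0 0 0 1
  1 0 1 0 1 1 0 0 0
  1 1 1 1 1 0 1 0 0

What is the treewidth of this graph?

3

A width-3 tree decomposition is:
Bags: B1 = {1, 3, 5, 9}  B2 = {1, 5, 7, 9}  B3 = {1, 4, 5, 9}  B4 = {1, 3, 5, 8}  B5 = {1, 3, 6, 8}  B6 = {2, 3, 5, 9}
Tree: B1–B2, B1–B3, B1–B4, B4–B5, B1–B6
Each bag holds 4 vertices, so the decomposition has width 3, which upper-bounds the treewidth. On the other hand G contains the 4-clique {1, 3, 5, 8}. A clique must lie in a single bag of any decomposition, so no decomposition can have width below 3. Combining the bounds, tw(G) = 3.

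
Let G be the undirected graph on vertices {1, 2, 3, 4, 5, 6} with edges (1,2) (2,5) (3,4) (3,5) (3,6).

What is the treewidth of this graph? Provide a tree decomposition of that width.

The largest bag has 2 vertices, giving width 1; this decomposition certifies tw(G) ≤ 1. Any graph with an edge has treewidth ≥ 1, and G has the edge 5–3. The upper and lower bounds meet at 1, so that is the treewidth.

Treewidth 1.
Bags: B1 = {3, 5}  B2 = {2, 5}  B3 = {3, 4}  B4 = {1, 2}  B5 = {3, 6}
Tree: B1–B2, B1–B3, B2–B4, B3–B5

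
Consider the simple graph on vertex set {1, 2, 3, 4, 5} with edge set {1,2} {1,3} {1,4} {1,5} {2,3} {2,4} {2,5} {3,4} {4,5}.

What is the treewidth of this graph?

A width-3 tree decomposition is:
Bags: B1 = {1, 2, 3, 4}  B2 = {1, 2, 4, 5}
Tree: B1–B2
Every bag has size at most 4, so the width is 4 − 1 = 3 and tw(G) ≤ 3. For the lower bound, the 4 vertices {1, 2, 3, 4} are pairwise adjacent, and any tree decomposition puts a clique entirely inside one bag — forcing width ≥ 3. Hence tw(G) = 3 exactly.

3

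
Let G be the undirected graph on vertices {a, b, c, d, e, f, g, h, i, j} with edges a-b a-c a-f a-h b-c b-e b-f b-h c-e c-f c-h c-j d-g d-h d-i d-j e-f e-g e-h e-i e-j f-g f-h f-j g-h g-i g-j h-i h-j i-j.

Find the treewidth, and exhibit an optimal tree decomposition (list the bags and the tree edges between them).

The largest bag has 5 vertices, giving width 4; this decomposition certifies tw(G) ≤ 4. Conversely, {d, g, h, i, j} is a clique of size 5, and the vertices of any clique must share a bag in every tree decomposition; so some bag has ≥ 5 vertices and tw(G) ≥ 4. The upper and lower bounds meet at 4, so that is the treewidth.

Treewidth 4.
One optimal decomposition is:
Bags: B1 = {c, e, f, h, j}  B2 = {e, f, g, h, j}  B3 = {e, g, h, i, j}  B4 = {d, g, h, i, j}  B5 = {b, c, e, f, h}  B6 = {a, b, c, f, h}
Tree: B1–B2, B2–B3, B3–B4, B1–B5, B5–B6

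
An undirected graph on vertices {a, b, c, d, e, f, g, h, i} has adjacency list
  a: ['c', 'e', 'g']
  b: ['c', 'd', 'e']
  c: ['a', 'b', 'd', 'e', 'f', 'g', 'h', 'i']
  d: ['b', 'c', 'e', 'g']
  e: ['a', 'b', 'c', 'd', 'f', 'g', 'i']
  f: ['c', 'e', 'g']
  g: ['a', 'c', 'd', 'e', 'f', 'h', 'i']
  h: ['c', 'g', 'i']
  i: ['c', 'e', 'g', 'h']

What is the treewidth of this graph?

A width-3 tree decomposition is:
Bags: B1 = {c, e, g, i}  B2 = {c, e, f, g}  B3 = {c, d, e, g}  B4 = {b, c, d, e}  B5 = {a, c, e, g}  B6 = {c, g, h, i}
Tree: B1–B2, B2–B3, B3–B4, B1–B5, B1–B6
The largest bag has 4 vertices, giving width 3; this decomposition certifies tw(G) ≤ 3. On the other hand G contains the 4-clique {c, d, e, g}. A clique must lie in a single bag of any decomposition, so no decomposition can have width below 3. The upper and lower bounds meet at 3, so that is the treewidth.

3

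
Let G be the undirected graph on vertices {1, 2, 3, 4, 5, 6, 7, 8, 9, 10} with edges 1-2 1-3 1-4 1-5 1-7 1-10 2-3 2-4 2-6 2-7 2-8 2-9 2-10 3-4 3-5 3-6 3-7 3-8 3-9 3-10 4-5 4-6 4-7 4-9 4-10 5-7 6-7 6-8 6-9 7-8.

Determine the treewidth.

A width-4 tree decomposition is:
Bags: B1 = {2, 3, 4, 6, 7}  B2 = {1, 2, 3, 4, 7}  B3 = {2, 3, 4, 6, 9}  B4 = {2, 3, 6, 7, 8}  B5 = {1, 2, 3, 4, 10}  B6 = {1, 3, 4, 5, 7}
Tree: B1–B2, B1–B3, B1–B4, B2–B5, B2–B6
The largest bag has 5 vertices, giving width 4; this decomposition certifies tw(G) ≤ 4. For the lower bound, the 5 vertices {2, 3, 6, 7, 8} are pairwise adjacent, and any tree decomposition puts a clique entirely inside one bag — forcing width ≥ 4. The upper and lower bounds meet at 4, so that is the treewidth.

4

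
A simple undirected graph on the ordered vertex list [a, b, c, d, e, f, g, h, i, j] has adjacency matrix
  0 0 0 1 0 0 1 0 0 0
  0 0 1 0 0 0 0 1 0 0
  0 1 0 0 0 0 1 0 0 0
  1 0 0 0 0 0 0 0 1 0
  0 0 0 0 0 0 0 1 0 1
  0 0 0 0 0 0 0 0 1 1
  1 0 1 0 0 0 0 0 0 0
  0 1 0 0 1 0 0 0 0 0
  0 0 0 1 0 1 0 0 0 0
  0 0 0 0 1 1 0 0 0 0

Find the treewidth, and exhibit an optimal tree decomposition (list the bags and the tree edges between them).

Every bag has size at most 3, so the width is 3 − 1 = 2 and tw(G) ≤ 2. Since f–i–d–a–g–c–b–h–e–j–f is a cycle in G, G is not acyclic. Forests are exactly the graphs of treewidth ≤ 1, so tw(G) ≥ 2. Therefore the treewidth is 2.

Treewidth 2.
Bags: B1 = {d, f, i}  B2 = {a, d, f}  B3 = {a, f, g}  B4 = {c, f, g}  B5 = {b, c, f}  B6 = {b, f, h}  B7 = {e, f, h}  B8 = {e, f, j}
Tree: B1–B2, B2–B3, B3–B4, B4–B5, B5–B6, B6–B7, B7–B8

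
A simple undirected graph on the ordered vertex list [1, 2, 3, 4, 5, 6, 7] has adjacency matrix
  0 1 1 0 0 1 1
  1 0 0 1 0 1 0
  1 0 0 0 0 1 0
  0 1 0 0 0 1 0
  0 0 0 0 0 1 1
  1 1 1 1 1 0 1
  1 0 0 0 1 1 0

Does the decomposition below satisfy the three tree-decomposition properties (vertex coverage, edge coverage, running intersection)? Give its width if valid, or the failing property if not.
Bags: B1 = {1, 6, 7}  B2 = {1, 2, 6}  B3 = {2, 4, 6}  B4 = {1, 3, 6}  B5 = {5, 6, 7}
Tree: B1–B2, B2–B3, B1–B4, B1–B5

Yes; width 2.

Checking the three conditions: (i) the bags cover all of {1, 2, 3, 4, 5, 6, 7}; (ii) for each edge, some bag contains both endpoints; (iii) the bags containing any fixed vertex form a subtree. All hold, so the decomposition is valid with width 3 − 1 = 2.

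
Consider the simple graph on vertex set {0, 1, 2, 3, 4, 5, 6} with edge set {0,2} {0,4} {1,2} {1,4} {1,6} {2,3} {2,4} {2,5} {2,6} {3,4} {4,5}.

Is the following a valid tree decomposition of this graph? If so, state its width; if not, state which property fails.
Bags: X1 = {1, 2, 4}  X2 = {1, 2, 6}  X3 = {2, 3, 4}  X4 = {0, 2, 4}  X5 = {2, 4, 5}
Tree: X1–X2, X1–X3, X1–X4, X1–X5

Checking the three conditions: (i) the bags cover all of {0, 1, 2, 3, 4, 5, 6}; (ii) for each edge, some bag contains both endpoints; (iii) the bags containing any fixed vertex form a subtree. All hold, so the decomposition is valid with width 3 − 1 = 2.

Yes; width 2.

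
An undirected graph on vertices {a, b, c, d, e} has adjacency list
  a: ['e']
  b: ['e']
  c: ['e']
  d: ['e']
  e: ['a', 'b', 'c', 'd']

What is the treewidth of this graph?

1

A width-1 tree decomposition is:
Bags: B1 = {c, e}  B2 = {d, e}  B3 = {a, e}  B4 = {b, e}
Tree: B1–B2, B2–B3, B2–B4
Each bag holds 2 vertices, so the decomposition has width 1, which upper-bounds the treewidth. Any graph with an edge has treewidth ≥ 1, and G has the edge e–c. Combining the bounds, tw(G) = 1.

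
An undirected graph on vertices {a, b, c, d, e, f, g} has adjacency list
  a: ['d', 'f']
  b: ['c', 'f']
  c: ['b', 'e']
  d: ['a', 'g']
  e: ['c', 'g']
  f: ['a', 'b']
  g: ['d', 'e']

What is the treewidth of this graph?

A width-2 tree decomposition is:
Bags: B1 = {a, d, f}  B2 = {b, d, f}  B3 = {b, c, d}  B4 = {c, d, e}  B5 = {d, e, g}
Tree: B1–B2, B2–B3, B3–B4, B4–B5
The largest bag has 3 vertices, giving width 2; this decomposition certifies tw(G) ≤ 2. For the lower bound, G contains the cycle d–a–f–b–c–e–g–d, so G is not a forest; only forests have treewidth ≤ 1, hence tw(G) ≥ 2. Therefore the treewidth is 2.

2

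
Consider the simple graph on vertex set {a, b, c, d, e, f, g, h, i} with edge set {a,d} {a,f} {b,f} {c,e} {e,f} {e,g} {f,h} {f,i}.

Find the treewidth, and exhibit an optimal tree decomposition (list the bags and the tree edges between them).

The largest bag has 2 vertices, giving width 1; this decomposition certifies tw(G) ≤ 1. Any graph with an edge has treewidth ≥ 1, and G has the edge f–e. The upper and lower bounds meet at 1, so that is the treewidth.

Treewidth 1.
Bags: B1 = {e, f}  B2 = {a, f}  B3 = {e, g}  B4 = {c, e}  B5 = {f, i}  B6 = {f, h}  B7 = {b, f}  B8 = {a, d}
Tree: B1–B2, B1–B3, B1–B4, B1–B5, B1–B6, B1–B7, B2–B8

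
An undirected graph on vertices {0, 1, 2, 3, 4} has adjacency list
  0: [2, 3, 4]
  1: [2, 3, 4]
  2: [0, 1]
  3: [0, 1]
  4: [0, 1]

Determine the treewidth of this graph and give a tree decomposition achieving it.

Treewidth 2.
One optimal decomposition is:
Bags: B1 = {0, 1, 2}  B2 = {0, 1, 3}  B3 = {0, 1, 4}
Tree: B1–B2, B2–B3

Every bag has size at most 3, so the width is 3 − 1 = 2 and tw(G) ≤ 2. The edges 0–2–1–3–0 form a cycle, so G is not a tree and its treewidth is at least 2. Hence tw(G) = 2 exactly.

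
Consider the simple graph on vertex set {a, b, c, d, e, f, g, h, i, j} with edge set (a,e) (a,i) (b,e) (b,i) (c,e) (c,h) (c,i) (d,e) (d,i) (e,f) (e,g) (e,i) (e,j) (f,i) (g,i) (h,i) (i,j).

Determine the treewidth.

2

A width-2 tree decomposition is:
Bags: B1 = {c, e, i}  B2 = {e, f, i}  B3 = {e, i, j}  B4 = {c, h, i}  B5 = {d, e, i}  B6 = {e, g, i}  B7 = {a, e, i}  B8 = {b, e, i}
Tree: B1–B2, B2–B3, B1–B4, B1–B5, B5–B6, B5–B7, B2–B8
Every bag has size at most 3, so the width is 3 − 1 = 2 and tw(G) ≤ 2. On the other hand G contains the 3-clique {d, e, i}. A clique must lie in a single bag of any decomposition, so no decomposition can have width below 2. The upper and lower bounds meet at 2, so that is the treewidth.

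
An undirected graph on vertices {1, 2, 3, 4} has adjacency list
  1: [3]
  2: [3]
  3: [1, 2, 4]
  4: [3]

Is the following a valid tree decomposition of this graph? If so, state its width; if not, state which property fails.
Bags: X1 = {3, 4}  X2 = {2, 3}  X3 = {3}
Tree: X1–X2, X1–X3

No — vertex 1 appears in no bag.

A tree decomposition must satisfy three properties: every vertex lies in some bag; for every edge, both endpoints lie together in some bag; and for every vertex, the bags containing it form a connected subtree. Here vertex 1 appears in no bag, so the decomposition is invalid.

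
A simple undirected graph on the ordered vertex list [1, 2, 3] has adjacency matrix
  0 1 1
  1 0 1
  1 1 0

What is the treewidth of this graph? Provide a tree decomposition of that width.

Treewidth 2.
Bags: B1 = {1, 2, 3}
Tree: (single bag)

A single bag containing all 3 vertices is trivially a valid decomposition of width 2. On the other hand G contains the 3-clique {1, 2, 3}. A clique must lie in a single bag of any decomposition, so no decomposition can have width below 2. Therefore the treewidth is 2.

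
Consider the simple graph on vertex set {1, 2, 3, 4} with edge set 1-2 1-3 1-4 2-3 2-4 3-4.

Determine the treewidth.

A width-3 tree decomposition is:
Bags: B1 = {1, 2, 3, 4}
Tree: (single bag)
A single bag containing all 4 vertices is trivially a valid decomposition of width 3. For the lower bound, the 4 vertices {1, 2, 3, 4} are pairwise adjacent, and any tree decomposition puts a clique entirely inside one bag — forcing width ≥ 3. Hence tw(G) = 3 exactly.

3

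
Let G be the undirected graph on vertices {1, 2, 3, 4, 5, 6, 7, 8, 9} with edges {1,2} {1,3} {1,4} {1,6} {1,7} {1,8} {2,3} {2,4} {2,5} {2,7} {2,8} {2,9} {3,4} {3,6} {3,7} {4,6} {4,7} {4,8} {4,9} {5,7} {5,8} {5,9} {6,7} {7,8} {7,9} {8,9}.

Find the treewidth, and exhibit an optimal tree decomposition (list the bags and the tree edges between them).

Each bag holds 5 vertices, so the decomposition has width 4, which upper-bounds the treewidth. Conversely, {1, 2, 4, 7, 8} is a clique of size 5, and the vertices of any clique must share a bag in every tree decomposition; so some bag has ≥ 5 vertices and tw(G) ≥ 4. The upper and lower bounds meet at 4, so that is the treewidth.

Treewidth 4.
Bags: B1 = {1, 2, 3, 4, 7}  B2 = {1, 2, 4, 7, 8}  B3 = {2, 4, 7, 8, 9}  B4 = {2, 5, 7, 8, 9}  B5 = {1, 3, 4, 6, 7}
Tree: B1–B2, B2–B3, B3–B4, B1–B5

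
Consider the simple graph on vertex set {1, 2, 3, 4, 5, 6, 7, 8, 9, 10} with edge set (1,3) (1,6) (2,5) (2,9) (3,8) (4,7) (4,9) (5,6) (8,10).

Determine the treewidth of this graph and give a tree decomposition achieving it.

Treewidth 1.
Bags: B1 = {4, 7}  B2 = {4, 9}  B3 = {2, 9}  B4 = {2, 5}  B5 = {5, 6}  B6 = {1, 6}  B7 = {1, 3}  B8 = {3, 8}  B9 = {8, 10}
Tree: B1–B2, B2–B3, B3–B4, B4–B5, B5–B6, B6–B7, B7–B8, B8–B9

The largest bag has 2 vertices, giving width 1; this decomposition certifies tw(G) ≤ 1. Any graph with an edge has treewidth ≥ 1, and G has the edge 7–4. Therefore the treewidth is 1.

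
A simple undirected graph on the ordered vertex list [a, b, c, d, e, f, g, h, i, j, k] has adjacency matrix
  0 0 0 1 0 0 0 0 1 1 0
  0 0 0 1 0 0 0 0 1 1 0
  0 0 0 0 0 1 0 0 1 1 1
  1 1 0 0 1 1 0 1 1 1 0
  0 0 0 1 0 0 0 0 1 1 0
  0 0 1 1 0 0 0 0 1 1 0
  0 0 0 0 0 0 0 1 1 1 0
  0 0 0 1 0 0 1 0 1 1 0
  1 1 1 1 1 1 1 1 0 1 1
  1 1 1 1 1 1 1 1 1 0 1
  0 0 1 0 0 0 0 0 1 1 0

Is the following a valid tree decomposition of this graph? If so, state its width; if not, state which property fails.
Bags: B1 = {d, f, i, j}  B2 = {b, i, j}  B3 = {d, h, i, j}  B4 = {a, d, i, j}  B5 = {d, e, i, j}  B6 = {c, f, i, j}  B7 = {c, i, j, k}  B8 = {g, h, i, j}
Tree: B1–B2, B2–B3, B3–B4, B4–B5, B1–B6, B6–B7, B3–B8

A tree decomposition must satisfy three properties: every vertex lies in some bag; for every edge, both endpoints lie together in some bag; and for every vertex, the bags containing it form a connected subtree. Here edge (d,b) lies in no bag, so the decomposition is invalid.

No — edge (d,b) lies in no bag.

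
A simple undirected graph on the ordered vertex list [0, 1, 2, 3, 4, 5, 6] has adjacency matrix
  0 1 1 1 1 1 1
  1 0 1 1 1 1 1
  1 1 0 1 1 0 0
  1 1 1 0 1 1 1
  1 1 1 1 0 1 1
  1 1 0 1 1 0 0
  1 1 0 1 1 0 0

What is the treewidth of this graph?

4

A width-4 tree decomposition is:
Bags: B1 = {0, 1, 3, 4, 5}  B2 = {0, 1, 3, 4, 6}  B3 = {0, 1, 2, 3, 4}
Tree: B1–B2, B1–B3
Every bag has size at most 5, so the width is 5 − 1 = 4 and tw(G) ≤ 4. On the other hand G contains the 5-clique {0, 1, 2, 3, 4}. A clique must lie in a single bag of any decomposition, so no decomposition can have width below 4. Therefore the treewidth is 4.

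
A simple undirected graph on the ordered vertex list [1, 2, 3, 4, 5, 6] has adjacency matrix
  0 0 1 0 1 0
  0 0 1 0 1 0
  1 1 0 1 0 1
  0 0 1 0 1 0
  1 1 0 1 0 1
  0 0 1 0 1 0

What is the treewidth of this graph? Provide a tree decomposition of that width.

Each bag holds 3 vertices, so the decomposition has width 2, which upper-bounds the treewidth. The edges 6–3–1–5–6 form a cycle, so G is not a tree and its treewidth is at least 2. Combining the bounds, tw(G) = 2.

Treewidth 2.
One optimal decomposition is:
Bags: B1 = {3, 5, 6}  B2 = {1, 3, 5}  B3 = {3, 4, 5}  B4 = {2, 3, 5}
Tree: B1–B2, B2–B3, B3–B4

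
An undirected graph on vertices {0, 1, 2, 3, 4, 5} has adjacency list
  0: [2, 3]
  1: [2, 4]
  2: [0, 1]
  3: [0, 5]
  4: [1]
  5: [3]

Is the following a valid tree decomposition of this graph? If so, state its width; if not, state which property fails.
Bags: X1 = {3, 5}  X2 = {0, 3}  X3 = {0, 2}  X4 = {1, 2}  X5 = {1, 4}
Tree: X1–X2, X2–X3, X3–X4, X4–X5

Yes; width 1.

Every vertex of G appears in some bag (union = {0, 1, 2, 3, 4, 5}); every edge is covered by a bag; and for each vertex v the set of bags containing v is connected in the bag tree. The decomposition is therefore valid. The largest bag has 2 vertices, so the width is 1.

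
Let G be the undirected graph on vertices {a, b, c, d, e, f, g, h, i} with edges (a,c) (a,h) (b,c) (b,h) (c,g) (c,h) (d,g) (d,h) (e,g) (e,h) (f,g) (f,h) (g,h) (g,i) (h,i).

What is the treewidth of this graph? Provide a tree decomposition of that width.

Treewidth 2.
Bags: B1 = {b, c, h}  B2 = {c, g, h}  B3 = {f, g, h}  B4 = {a, c, h}  B5 = {g, h, i}  B6 = {e, g, h}  B7 = {d, g, h}
Tree: B1–B2, B2–B3, B1–B4, B2–B5, B5–B6, B3–B7

Each bag holds 3 vertices, so the decomposition has width 2, which upper-bounds the treewidth. For the lower bound, the 3 vertices {d, g, h} are pairwise adjacent, and any tree decomposition puts a clique entirely inside one bag — forcing width ≥ 2. Hence tw(G) = 2 exactly.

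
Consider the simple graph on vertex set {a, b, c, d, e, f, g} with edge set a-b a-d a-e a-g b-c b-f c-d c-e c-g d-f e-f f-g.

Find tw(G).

3

A width-3 tree decomposition is:
Bags: B1 = {a, c, f, g}  B2 = {a, c, d, f}  B3 = {a, c, e, f}  B4 = {a, b, c, f}
Tree: B1–B2, B2–B3, B3–B4
The largest bag has 4 vertices, giving width 3; this decomposition certifies tw(G) ≤ 3. For the lower bound: the 4 vertex sets {a,g}, {c,d}, {f}, {e} are disjoint, each induces a connected subgraph, and every pair is joined by at least one edge of G. Contracting each set to a single vertex therefore yields K_{4} as a minor, and since treewidth is minor-monotone, tw(G) ≥ tw(K_{4}) = 3. Hence tw(G) = 3 exactly.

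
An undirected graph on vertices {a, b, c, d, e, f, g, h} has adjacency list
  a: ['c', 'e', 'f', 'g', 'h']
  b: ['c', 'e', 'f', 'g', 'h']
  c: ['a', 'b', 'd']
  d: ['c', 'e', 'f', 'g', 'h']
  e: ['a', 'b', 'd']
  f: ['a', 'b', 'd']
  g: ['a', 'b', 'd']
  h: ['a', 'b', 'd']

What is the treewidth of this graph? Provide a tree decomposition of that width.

Every bag has size at most 4, so the width is 4 − 1 = 3 and tw(G) ≤ 3. For the lower bound: the 4 vertex sets {d,h}, {b,g}, {a}, {e} are disjoint, each induces a connected subgraph, and every pair is joined by at least one edge of G. Contracting each set to a single vertex therefore yields K_{4} as a minor, and since treewidth is minor-monotone, tw(G) ≥ tw(K_{4}) = 3. Hence tw(G) = 3 exactly.

Treewidth 3.
One optimal decomposition is:
Bags: B1 = {a, b, d, h}  B2 = {a, b, d, g}  B3 = {a, b, d, e}  B4 = {a, b, c, d}  B5 = {a, b, d, f}
Tree: B1–B2, B2–B3, B3–B4, B4–B5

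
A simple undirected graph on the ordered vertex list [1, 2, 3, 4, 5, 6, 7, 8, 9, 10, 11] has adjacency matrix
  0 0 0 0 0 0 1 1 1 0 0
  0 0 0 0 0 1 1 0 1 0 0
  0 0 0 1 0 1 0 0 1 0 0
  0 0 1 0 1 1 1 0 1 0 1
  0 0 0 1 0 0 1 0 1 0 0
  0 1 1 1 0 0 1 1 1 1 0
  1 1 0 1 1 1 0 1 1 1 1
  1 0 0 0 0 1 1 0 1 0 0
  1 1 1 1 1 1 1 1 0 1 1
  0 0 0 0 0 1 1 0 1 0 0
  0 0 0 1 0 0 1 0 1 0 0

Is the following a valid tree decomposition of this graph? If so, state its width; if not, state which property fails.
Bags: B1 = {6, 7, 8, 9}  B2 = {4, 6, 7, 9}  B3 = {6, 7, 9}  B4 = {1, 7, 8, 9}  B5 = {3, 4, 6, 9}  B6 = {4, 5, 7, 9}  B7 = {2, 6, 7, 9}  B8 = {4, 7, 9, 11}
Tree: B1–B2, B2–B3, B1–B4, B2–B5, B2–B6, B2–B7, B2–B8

No — vertex 10 appears in no bag.

A tree decomposition must satisfy three properties: every vertex lies in some bag; for every edge, both endpoints lie together in some bag; and for every vertex, the bags containing it form a connected subtree. Here vertex 10 appears in no bag, so the decomposition is invalid.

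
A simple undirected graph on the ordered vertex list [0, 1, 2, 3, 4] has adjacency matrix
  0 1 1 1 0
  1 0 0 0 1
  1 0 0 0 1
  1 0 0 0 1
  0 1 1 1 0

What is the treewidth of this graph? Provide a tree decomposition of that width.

Treewidth 2.
One optimal decomposition is:
Bags: B1 = {0, 1, 4}  B2 = {0, 2, 4}  B3 = {0, 3, 4}
Tree: B1–B2, B2–B3

The largest bag has 3 vertices, giving width 2; this decomposition certifies tw(G) ≤ 2. The edges 1–0–2–4–1 form a cycle, so G is not a tree and its treewidth is at least 2. Therefore the treewidth is 2.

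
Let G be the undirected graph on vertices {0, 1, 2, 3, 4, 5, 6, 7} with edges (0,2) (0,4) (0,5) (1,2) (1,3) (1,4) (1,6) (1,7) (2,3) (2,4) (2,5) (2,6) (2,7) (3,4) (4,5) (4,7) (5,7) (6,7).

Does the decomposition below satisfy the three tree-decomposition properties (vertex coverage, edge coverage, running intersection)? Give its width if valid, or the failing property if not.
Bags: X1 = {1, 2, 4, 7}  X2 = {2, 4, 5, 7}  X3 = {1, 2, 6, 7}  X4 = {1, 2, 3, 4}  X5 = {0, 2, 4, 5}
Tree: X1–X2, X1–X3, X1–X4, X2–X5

Every vertex of G appears in some bag (union = {0, 1, 2, 3, 4, 5, 6, 7}); every edge is covered by a bag; and for each vertex v the set of bags containing v is connected in the bag tree. The decomposition is therefore valid. The largest bag has 4 vertices, so the width is 3.

Yes; width 3.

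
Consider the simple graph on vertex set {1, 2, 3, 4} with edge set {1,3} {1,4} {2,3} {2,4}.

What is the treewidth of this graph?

A width-2 tree decomposition is:
Bags: B1 = {2, 3, 4}  B2 = {1, 3, 4}
Tree: B1–B2
Each bag holds 3 vertices, so the decomposition has width 2, which upper-bounds the treewidth. Since 3–2–4–1–3 is a cycle in G, G is not acyclic. Forests are exactly the graphs of treewidth ≤ 1, so tw(G) ≥ 2. Hence tw(G) = 2 exactly.

2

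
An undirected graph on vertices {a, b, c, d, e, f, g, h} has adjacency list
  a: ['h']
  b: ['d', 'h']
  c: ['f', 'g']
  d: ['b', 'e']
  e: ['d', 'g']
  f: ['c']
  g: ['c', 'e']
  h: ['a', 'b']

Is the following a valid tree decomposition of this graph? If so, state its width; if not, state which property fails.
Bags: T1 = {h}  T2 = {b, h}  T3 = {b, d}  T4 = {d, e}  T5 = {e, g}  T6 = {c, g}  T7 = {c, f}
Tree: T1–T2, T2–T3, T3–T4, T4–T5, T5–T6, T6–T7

A tree decomposition must satisfy three properties: every vertex lies in some bag; for every edge, both endpoints lie together in some bag; and for every vertex, the bags containing it form a connected subtree. Here vertex a appears in no bag, so the decomposition is invalid.

No — vertex a appears in no bag.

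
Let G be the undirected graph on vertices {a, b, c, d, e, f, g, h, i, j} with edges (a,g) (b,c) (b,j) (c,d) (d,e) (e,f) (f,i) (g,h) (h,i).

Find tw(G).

A width-1 tree decomposition is:
Bags: B1 = {a, g}  B2 = {g, h}  B3 = {h, i}  B4 = {f, i}  B5 = {e, f}  B6 = {d, e}  B7 = {c, d}  B8 = {b, c}  B9 = {b, j}
Tree: B1–B2, B2–B3, B3–B4, B4–B5, B5–B6, B6–B7, B7–B8, B8–B9
The largest bag has 2 vertices, giving width 1; this decomposition certifies tw(G) ≤ 1. Any graph with an edge has treewidth ≥ 1, and G has the edge a–g. Combining the bounds, tw(G) = 1.

1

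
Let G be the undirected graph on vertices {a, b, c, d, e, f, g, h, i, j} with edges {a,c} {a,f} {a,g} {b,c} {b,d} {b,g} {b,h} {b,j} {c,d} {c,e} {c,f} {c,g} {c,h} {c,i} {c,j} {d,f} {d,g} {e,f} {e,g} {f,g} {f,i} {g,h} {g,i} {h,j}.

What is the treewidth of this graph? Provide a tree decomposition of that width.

Treewidth 3.
One optimal decomposition is:
Bags: B1 = {b, c, d, g}  B2 = {c, d, f, g}  B3 = {a, c, f, g}  B4 = {c, f, g, i}  B5 = {b, c, g, h}  B6 = {c, e, f, g}  B7 = {b, c, h, j}
Tree: B1–B2, B2–B3, B3–B4, B1–B5, B3–B6, B5–B7

The largest bag has 4 vertices, giving width 3; this decomposition certifies tw(G) ≤ 3. On the other hand G contains the 4-clique {b, c, g, h}. A clique must lie in a single bag of any decomposition, so no decomposition can have width below 3. Therefore the treewidth is 3.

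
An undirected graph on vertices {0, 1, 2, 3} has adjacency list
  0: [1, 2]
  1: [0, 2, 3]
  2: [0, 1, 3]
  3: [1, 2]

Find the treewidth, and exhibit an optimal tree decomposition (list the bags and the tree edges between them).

Each bag holds 3 vertices, so the decomposition has width 2, which upper-bounds the treewidth. On the other hand G contains the 3-clique {0, 1, 2}. A clique must lie in a single bag of any decomposition, so no decomposition can have width below 2. Hence tw(G) = 2 exactly.

Treewidth 2.
Bags: B1 = {1, 2, 3}  B2 = {0, 1, 2}
Tree: B1–B2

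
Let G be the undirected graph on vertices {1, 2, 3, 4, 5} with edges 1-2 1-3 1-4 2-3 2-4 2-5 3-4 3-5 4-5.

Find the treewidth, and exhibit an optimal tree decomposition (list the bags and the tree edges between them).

Treewidth 3.
One optimal decomposition is:
Bags: B1 = {2, 3, 4, 5}  B2 = {1, 2, 3, 4}
Tree: B1–B2

The largest bag has 4 vertices, giving width 3; this decomposition certifies tw(G) ≤ 3. Conversely, {1, 2, 3, 4} is a clique of size 4, and the vertices of any clique must share a bag in every tree decomposition; so some bag has ≥ 4 vertices and tw(G) ≥ 3. Therefore the treewidth is 3.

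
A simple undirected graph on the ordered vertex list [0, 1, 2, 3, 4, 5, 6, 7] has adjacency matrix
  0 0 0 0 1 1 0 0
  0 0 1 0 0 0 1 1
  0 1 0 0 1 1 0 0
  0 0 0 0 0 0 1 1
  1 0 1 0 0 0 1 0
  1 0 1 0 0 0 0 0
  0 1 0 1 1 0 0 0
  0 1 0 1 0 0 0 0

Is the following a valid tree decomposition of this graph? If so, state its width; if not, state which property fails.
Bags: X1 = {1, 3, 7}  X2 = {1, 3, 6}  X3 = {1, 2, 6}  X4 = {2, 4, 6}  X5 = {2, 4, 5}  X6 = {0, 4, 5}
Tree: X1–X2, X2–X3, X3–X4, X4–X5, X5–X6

Yes; width 2.

Every vertex of G appears in some bag (union = {0, 1, 2, 3, 4, 5, 6, 7}); every edge is covered by a bag; and for each vertex v the set of bags containing v is connected in the bag tree. The decomposition is therefore valid. The largest bag has 3 vertices, so the width is 2.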